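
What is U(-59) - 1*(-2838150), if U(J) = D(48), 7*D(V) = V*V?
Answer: 19869354/7 ≈ 2.8385e+6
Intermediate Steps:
D(V) = V²/7 (D(V) = (V*V)/7 = V²/7)
U(J) = 2304/7 (U(J) = (⅐)*48² = (⅐)*2304 = 2304/7)
U(-59) - 1*(-2838150) = 2304/7 - 1*(-2838150) = 2304/7 + 2838150 = 19869354/7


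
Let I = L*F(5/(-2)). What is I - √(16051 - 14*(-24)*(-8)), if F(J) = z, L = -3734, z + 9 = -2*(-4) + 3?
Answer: -7468 - √13363 ≈ -7583.6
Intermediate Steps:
z = 2 (z = -9 + (-2*(-4) + 3) = -9 + (8 + 3) = -9 + 11 = 2)
F(J) = 2
I = -7468 (I = -3734*2 = -7468)
I - √(16051 - 14*(-24)*(-8)) = -7468 - √(16051 - 14*(-24)*(-8)) = -7468 - √(16051 + 336*(-8)) = -7468 - √(16051 - 2688) = -7468 - √13363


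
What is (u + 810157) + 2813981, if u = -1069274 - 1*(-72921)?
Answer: 2627785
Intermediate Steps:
u = -996353 (u = -1069274 + 72921 = -996353)
(u + 810157) + 2813981 = (-996353 + 810157) + 2813981 = -186196 + 2813981 = 2627785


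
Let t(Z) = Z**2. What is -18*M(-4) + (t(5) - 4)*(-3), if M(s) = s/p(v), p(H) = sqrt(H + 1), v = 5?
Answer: -63 + 12*sqrt(6) ≈ -33.606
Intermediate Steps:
p(H) = sqrt(1 + H)
M(s) = s*sqrt(6)/6 (M(s) = s/(sqrt(1 + 5)) = s/(sqrt(6)) = s*(sqrt(6)/6) = s*sqrt(6)/6)
-18*M(-4) + (t(5) - 4)*(-3) = -3*(-4)*sqrt(6) + (5**2 - 4)*(-3) = -(-12)*sqrt(6) + (25 - 4)*(-3) = 12*sqrt(6) + 21*(-3) = 12*sqrt(6) - 63 = -63 + 12*sqrt(6)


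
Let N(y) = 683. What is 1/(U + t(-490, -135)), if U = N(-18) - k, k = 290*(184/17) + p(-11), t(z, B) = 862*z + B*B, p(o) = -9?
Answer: -17/6912231 ≈ -2.4594e-6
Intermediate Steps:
t(z, B) = B² + 862*z (t(z, B) = 862*z + B² = B² + 862*z)
k = 53207/17 (k = 290*(184/17) - 9 = 53360/17 - 9 = 53207/17 ≈ 3129.8)
U = -41596/17 (U = 683 - 1*53207/17 = 683 - 53207/17 = -41596/17 ≈ -2446.8)
1/(U + t(-490, -135)) = 1/(-41596/17 + ((-135)² + 862*(-490))) = 1/(-41596/17 + (18225 - 422380)) = 1/(-41596/17 - 404155) = 1/(-6912231/17) = -17/6912231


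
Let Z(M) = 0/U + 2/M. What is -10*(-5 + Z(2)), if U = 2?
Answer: 40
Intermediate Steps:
Z(M) = 2/M (Z(M) = 0/2 + 2/M = 0*(1/2) + 2/M = 0 + 2/M = 2/M)
-10*(-5 + Z(2)) = -10*(-5 + 2/2) = -10*(-5 + 2*(1/2)) = -10*(-5 + 1) = -10*(-4) = 40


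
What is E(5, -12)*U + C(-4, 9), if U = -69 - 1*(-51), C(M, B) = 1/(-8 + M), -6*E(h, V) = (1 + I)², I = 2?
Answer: 323/12 ≈ 26.917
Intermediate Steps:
E(h, V) = -3/2 (E(h, V) = -(1 + 2)²/6 = -⅙*3² = -⅙*9 = -3/2)
U = -18 (U = -69 + 51 = -18)
E(5, -12)*U + C(-4, 9) = -3/2*(-18) + 1/(-8 - 4) = 27 + 1/(-12) = 27 - 1/12 = 323/12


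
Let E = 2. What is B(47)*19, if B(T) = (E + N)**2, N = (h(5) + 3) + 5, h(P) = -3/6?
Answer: 6859/4 ≈ 1714.8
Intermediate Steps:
h(P) = -1/2 (h(P) = -3*1/6 = -1/2)
N = 15/2 (N = (-1/2 + 3) + 5 = 5/2 + 5 = 15/2 ≈ 7.5000)
B(T) = 361/4 (B(T) = (2 + 15/2)**2 = (19/2)**2 = 361/4)
B(47)*19 = (361/4)*19 = 6859/4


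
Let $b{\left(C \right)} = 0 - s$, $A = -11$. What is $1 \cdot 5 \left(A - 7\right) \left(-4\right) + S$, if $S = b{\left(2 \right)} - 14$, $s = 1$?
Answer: $345$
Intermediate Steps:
$b{\left(C \right)} = -1$ ($b{\left(C \right)} = 0 - 1 = -1$)
$S = -15$ ($S = -1 - 14 = -15$)
$1 \cdot 5 \left(A - 7\right) \left(-4\right) + S = 1 \cdot 5 \left(-11 - 7\right) \left(-4\right) - 15 = 5 \left(\left(-18\right) \left(-4\right)\right) - 15 = 5 \cdot 72 - 15 = 360 - 15 = 345$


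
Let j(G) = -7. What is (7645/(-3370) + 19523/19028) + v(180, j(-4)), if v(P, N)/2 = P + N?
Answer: 2210735201/6412436 ≈ 344.76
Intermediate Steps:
v(P, N) = 2*N + 2*P (v(P, N) = 2*(P + N) = 2*(N + P) = 2*N + 2*P)
(7645/(-3370) + 19523/19028) + v(180, j(-4)) = (7645/(-3370) + 19523/19028) + (2*(-7) + 2*180) = (7645*(-1/3370) + 19523*(1/19028)) + (-14 + 360) = (-1529/674 + 19523/19028) + 346 = -7967655/6412436 + 346 = 2210735201/6412436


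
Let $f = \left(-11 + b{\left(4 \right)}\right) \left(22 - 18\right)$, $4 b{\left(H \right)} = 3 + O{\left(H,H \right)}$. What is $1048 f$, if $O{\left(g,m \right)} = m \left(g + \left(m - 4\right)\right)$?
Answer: $-26200$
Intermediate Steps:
$O{\left(g,m \right)} = m \left(-4 + g + m\right)$ ($O{\left(g,m \right)} = m \left(g + \left(m - 4\right)\right) = m \left(g + \left(-4 + m\right)\right) = m \left(-4 + g + m\right)$)
$b{\left(H \right)} = \frac{3}{4} + \frac{H \left(-4 + 2 H\right)}{4}$ ($b{\left(H \right)} = \frac{3 + H \left(-4 + H + H\right)}{4} = \frac{3 + H \left(-4 + 2 H\right)}{4} = \frac{3}{4} + \frac{H \left(-4 + 2 H\right)}{4}$)
$f = -25$ ($f = \left(-11 + \left(\frac{3}{4} + \frac{1}{2} \cdot 4 \left(-2 + 4\right)\right)\right) \left(22 - 18\right) = \left(-11 + \left(\frac{3}{4} + \frac{1}{2} \cdot 4 \cdot 2\right)\right) 4 = \left(-11 + \left(\frac{3}{4} + 4\right)\right) 4 = \left(-11 + \frac{19}{4}\right) 4 = \left(- \frac{25}{4}\right) 4 = -25$)
$1048 f = 1048 \left(-25\right) = -26200$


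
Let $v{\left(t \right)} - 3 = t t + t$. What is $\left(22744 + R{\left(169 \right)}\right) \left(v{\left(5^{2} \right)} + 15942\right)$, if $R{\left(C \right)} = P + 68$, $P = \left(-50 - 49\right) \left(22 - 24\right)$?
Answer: $381850950$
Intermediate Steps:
$v{\left(t \right)} = 3 + t + t^{2}$ ($v{\left(t \right)} = 3 + \left(t t + t\right) = 3 + \left(t^{2} + t\right) = 3 + \left(t + t^{2}\right) = 3 + t + t^{2}$)
$P = 198$ ($P = \left(-99\right) \left(-2\right) = 198$)
$R{\left(C \right)} = 266$ ($R{\left(C \right)} = 198 + 68 = 266$)
$\left(22744 + R{\left(169 \right)}\right) \left(v{\left(5^{2} \right)} + 15942\right) = \left(22744 + 266\right) \left(\left(3 + 5^{2} + \left(5^{2}\right)^{2}\right) + 15942\right) = 23010 \left(\left(3 + 25 + 25^{2}\right) + 15942\right) = 23010 \left(\left(3 + 25 + 625\right) + 15942\right) = 23010 \left(653 + 15942\right) = 23010 \cdot 16595 = 381850950$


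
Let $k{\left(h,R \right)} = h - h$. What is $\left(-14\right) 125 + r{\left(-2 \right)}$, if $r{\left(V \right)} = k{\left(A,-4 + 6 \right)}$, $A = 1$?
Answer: $-1750$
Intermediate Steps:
$k{\left(h,R \right)} = 0$
$r{\left(V \right)} = 0$
$\left(-14\right) 125 + r{\left(-2 \right)} = \left(-14\right) 125 + 0 = -1750 + 0 = -1750$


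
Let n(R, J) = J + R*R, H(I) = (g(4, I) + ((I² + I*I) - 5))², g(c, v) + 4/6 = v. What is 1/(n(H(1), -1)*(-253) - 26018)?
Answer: -81/3123253 ≈ -2.5935e-5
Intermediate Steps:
g(c, v) = -⅔ + v
H(I) = (-17/3 + I + 2*I²)² (H(I) = ((-⅔ + I) + ((I² + I*I) - 5))² = ((-⅔ + I) + ((I² + I²) - 5))² = ((-⅔ + I) + (2*I² - 5))² = ((-⅔ + I) + (-5 + 2*I²))² = (-17/3 + I + 2*I²)²)
n(R, J) = J + R²
1/(n(H(1), -1)*(-253) - 26018) = 1/((-1 + ((-17 + 3*1 + 6*1²)²/9)²)*(-253) - 26018) = 1/((-1 + ((-17 + 3 + 6*1)²/9)²)*(-253) - 26018) = 1/((-1 + ((-17 + 3 + 6)²/9)²)*(-253) - 26018) = 1/((-1 + ((⅑)*(-8)²)²)*(-253) - 26018) = 1/((-1 + ((⅑)*64)²)*(-253) - 26018) = 1/((-1 + (64/9)²)*(-253) - 26018) = 1/((-1 + 4096/81)*(-253) - 26018) = 1/((4015/81)*(-253) - 26018) = 1/(-1015795/81 - 26018) = 1/(-3123253/81) = -81/3123253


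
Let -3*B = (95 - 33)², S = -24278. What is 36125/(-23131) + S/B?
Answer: 772929377/44457782 ≈ 17.386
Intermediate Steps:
B = -3844/3 (B = -(95 - 33)²/3 = -⅓*62² = -⅓*3844 = -3844/3 ≈ -1281.3)
36125/(-23131) + S/B = 36125/(-23131) - 24278/(-3844/3) = 36125*(-1/23131) - 24278*(-3/3844) = -36125/23131 + 36417/1922 = 772929377/44457782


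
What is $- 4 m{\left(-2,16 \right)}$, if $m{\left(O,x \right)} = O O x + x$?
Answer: $-320$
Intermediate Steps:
$m{\left(O,x \right)} = x + x O^{2}$ ($m{\left(O,x \right)} = O^{2} x + x = x O^{2} + x = x + x O^{2}$)
$- 4 m{\left(-2,16 \right)} = - 4 \cdot 16 \left(1 + \left(-2\right)^{2}\right) = - 4 \cdot 16 \left(1 + 4\right) = - 4 \cdot 16 \cdot 5 = \left(-4\right) 80 = -320$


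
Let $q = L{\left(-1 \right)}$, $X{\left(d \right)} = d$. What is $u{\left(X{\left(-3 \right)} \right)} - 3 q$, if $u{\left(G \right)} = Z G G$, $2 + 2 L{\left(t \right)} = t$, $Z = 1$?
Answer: $\frac{27}{2} \approx 13.5$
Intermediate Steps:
$L{\left(t \right)} = -1 + \frac{t}{2}$
$q = - \frac{3}{2}$ ($q = -1 + \frac{1}{2} \left(-1\right) = -1 - \frac{1}{2} = - \frac{3}{2} \approx -1.5$)
$u{\left(G \right)} = G^{2}$ ($u{\left(G \right)} = 1 G G = G G = G^{2}$)
$u{\left(X{\left(-3 \right)} \right)} - 3 q = \left(-3\right)^{2} - - \frac{9}{2} = 9 + \frac{9}{2} = \frac{27}{2}$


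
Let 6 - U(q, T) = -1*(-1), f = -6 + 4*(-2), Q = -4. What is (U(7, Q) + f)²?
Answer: 81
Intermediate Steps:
f = -14 (f = -6 - 8 = -14)
U(q, T) = 5 (U(q, T) = 6 - (-1)*(-1) = 6 - 1*1 = 6 - 1 = 5)
(U(7, Q) + f)² = (5 - 14)² = (-9)² = 81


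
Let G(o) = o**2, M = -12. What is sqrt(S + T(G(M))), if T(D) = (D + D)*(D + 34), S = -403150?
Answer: I*sqrt(351886) ≈ 593.2*I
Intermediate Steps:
T(D) = 2*D*(34 + D) (T(D) = (2*D)*(34 + D) = 2*D*(34 + D))
sqrt(S + T(G(M))) = sqrt(-403150 + 2*(-12)**2*(34 + (-12)**2)) = sqrt(-403150 + 2*144*(34 + 144)) = sqrt(-403150 + 2*144*178) = sqrt(-403150 + 51264) = sqrt(-351886) = I*sqrt(351886)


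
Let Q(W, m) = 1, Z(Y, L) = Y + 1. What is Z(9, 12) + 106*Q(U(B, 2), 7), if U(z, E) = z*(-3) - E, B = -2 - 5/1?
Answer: 116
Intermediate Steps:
Z(Y, L) = 1 + Y
B = -7 (B = -2 - 5 = -7)
U(z, E) = -E - 3*z (U(z, E) = -3*z - E = -E - 3*z)
Z(9, 12) + 106*Q(U(B, 2), 7) = (1 + 9) + 106*1 = 10 + 106 = 116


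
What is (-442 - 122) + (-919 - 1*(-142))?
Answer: -1341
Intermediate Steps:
(-442 - 122) + (-919 - 1*(-142)) = -564 + (-919 + 142) = -564 - 777 = -1341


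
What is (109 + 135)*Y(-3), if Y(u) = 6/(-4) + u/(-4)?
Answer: -183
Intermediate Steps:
Y(u) = -3/2 - u/4 (Y(u) = 6*(-¼) + u*(-¼) = -3/2 - u/4)
(109 + 135)*Y(-3) = (109 + 135)*(-3/2 - ¼*(-3)) = 244*(-3/2 + ¾) = 244*(-¾) = -183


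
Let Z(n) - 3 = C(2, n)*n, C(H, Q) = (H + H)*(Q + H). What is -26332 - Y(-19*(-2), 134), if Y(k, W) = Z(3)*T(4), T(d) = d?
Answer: -26584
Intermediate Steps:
C(H, Q) = 2*H*(H + Q) (C(H, Q) = (2*H)*(H + Q) = 2*H*(H + Q))
Z(n) = 3 + n*(8 + 4*n) (Z(n) = 3 + (2*2*(2 + n))*n = 3 + (8 + 4*n)*n = 3 + n*(8 + 4*n))
Y(k, W) = 252 (Y(k, W) = (3 + 4*3*(2 + 3))*4 = (3 + 4*3*5)*4 = (3 + 60)*4 = 63*4 = 252)
-26332 - Y(-19*(-2), 134) = -26332 - 1*252 = -26332 - 252 = -26584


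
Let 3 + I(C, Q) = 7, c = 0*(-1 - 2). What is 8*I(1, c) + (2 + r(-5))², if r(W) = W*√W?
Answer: -89 - 20*I*√5 ≈ -89.0 - 44.721*I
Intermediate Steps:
c = 0 (c = 0*(-3) = 0)
I(C, Q) = 4 (I(C, Q) = -3 + 7 = 4)
r(W) = W^(3/2)
8*I(1, c) + (2 + r(-5))² = 8*4 + (2 + (-5)^(3/2))² = 32 + (2 - 5*I*√5)²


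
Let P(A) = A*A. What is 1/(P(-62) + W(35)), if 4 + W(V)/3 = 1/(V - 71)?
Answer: 12/45983 ≈ 0.00026097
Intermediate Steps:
P(A) = A²
W(V) = -12 + 3/(-71 + V) (W(V) = -12 + 3/(V - 71) = -12 + 3/(-71 + V))
1/(P(-62) + W(35)) = 1/((-62)² + 3*(285 - 4*35)/(-71 + 35)) = 1/(3844 + 3*(285 - 140)/(-36)) = 1/(3844 + 3*(-1/36)*145) = 1/(3844 - 145/12) = 1/(45983/12) = 12/45983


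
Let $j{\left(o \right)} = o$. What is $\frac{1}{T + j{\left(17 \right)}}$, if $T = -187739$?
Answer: $- \frac{1}{187722} \approx -5.327 \cdot 10^{-6}$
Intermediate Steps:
$\frac{1}{T + j{\left(17 \right)}} = \frac{1}{-187739 + 17} = \frac{1}{-187722} = - \frac{1}{187722}$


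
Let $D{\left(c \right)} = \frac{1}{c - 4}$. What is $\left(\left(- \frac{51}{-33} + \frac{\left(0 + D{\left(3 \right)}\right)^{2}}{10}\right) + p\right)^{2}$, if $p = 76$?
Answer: $\frac{72948681}{12100} \approx 6028.8$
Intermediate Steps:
$D{\left(c \right)} = \frac{1}{-4 + c}$
$\left(\left(- \frac{51}{-33} + \frac{\left(0 + D{\left(3 \right)}\right)^{2}}{10}\right) + p\right)^{2} = \left(\left(- \frac{51}{-33} + \frac{\left(0 + \frac{1}{-4 + 3}\right)^{2}}{10}\right) + 76\right)^{2} = \left(\left(\left(-51\right) \left(- \frac{1}{33}\right) + \left(0 + \frac{1}{-1}\right)^{2} \cdot \frac{1}{10}\right) + 76\right)^{2} = \left(\left(\frac{17}{11} + \left(0 - 1\right)^{2} \cdot \frac{1}{10}\right) + 76\right)^{2} = \left(\left(\frac{17}{11} + \left(-1\right)^{2} \cdot \frac{1}{10}\right) + 76\right)^{2} = \left(\left(\frac{17}{11} + 1 \cdot \frac{1}{10}\right) + 76\right)^{2} = \left(\left(\frac{17}{11} + \frac{1}{10}\right) + 76\right)^{2} = \left(\frac{181}{110} + 76\right)^{2} = \left(\frac{8541}{110}\right)^{2} = \frac{72948681}{12100}$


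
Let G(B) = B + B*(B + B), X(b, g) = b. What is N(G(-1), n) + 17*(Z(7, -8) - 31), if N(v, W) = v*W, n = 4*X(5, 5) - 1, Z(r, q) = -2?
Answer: -542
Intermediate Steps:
G(B) = B + 2*B² (G(B) = B + B*(2*B) = B + 2*B²)
n = 19 (n = 4*5 - 1 = 20 - 1 = 19)
N(v, W) = W*v
N(G(-1), n) + 17*(Z(7, -8) - 31) = 19*(-(1 + 2*(-1))) + 17*(-2 - 31) = 19*(-(1 - 2)) + 17*(-33) = 19*(-1*(-1)) - 561 = 19*1 - 561 = 19 - 561 = -542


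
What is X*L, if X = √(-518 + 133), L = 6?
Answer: 6*I*√385 ≈ 117.73*I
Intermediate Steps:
X = I*√385 (X = √(-385) = I*√385 ≈ 19.621*I)
X*L = (I*√385)*6 = 6*I*√385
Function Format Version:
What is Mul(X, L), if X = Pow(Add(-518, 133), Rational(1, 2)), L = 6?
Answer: Mul(6, I, Pow(385, Rational(1, 2))) ≈ Mul(117.73, I)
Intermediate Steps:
X = Mul(I, Pow(385, Rational(1, 2))) (X = Pow(-385, Rational(1, 2)) = Mul(I, Pow(385, Rational(1, 2))) ≈ Mul(19.621, I))
Mul(X, L) = Mul(Mul(I, Pow(385, Rational(1, 2))), 6) = Mul(6, I, Pow(385, Rational(1, 2)))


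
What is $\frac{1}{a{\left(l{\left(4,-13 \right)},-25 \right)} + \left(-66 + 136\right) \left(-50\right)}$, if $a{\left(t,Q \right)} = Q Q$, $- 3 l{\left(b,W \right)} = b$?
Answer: $- \frac{1}{2875} \approx -0.00034783$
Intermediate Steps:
$l{\left(b,W \right)} = - \frac{b}{3}$
$a{\left(t,Q \right)} = Q^{2}$
$\frac{1}{a{\left(l{\left(4,-13 \right)},-25 \right)} + \left(-66 + 136\right) \left(-50\right)} = \frac{1}{\left(-25\right)^{2} + \left(-66 + 136\right) \left(-50\right)} = \frac{1}{625 + 70 \left(-50\right)} = \frac{1}{625 - 3500} = \frac{1}{-2875} = - \frac{1}{2875}$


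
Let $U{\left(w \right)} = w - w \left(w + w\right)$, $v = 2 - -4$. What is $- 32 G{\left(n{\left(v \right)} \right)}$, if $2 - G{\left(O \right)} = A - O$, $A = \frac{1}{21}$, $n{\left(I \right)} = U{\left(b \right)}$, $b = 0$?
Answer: $- \frac{1312}{21} \approx -62.476$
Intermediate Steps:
$v = 6$ ($v = 2 + 4 = 6$)
$U{\left(w \right)} = w - 2 w^{2}$ ($U{\left(w \right)} = w - w 2 w = w - 2 w^{2}$)
$n{\left(I \right)} = 0$ ($n{\left(I \right)} = 0 \left(1 - 0\right) = 0 \left(1 + 0\right) = 0 \cdot 1 = 0$)
$A = \frac{1}{21} \approx 0.047619$
$G{\left(O \right)} = \frac{41}{21} + O$ ($G{\left(O \right)} = 2 - \left(\frac{1}{21} - O\right) = 2 + \left(- \frac{1}{21} + O\right) = \frac{41}{21} + O$)
$- 32 G{\left(n{\left(v \right)} \right)} = - 32 \left(\frac{41}{21} + 0\right) = \left(-32\right) \frac{41}{21} = - \frac{1312}{21}$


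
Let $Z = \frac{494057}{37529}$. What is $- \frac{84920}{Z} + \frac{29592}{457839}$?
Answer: $- \frac{54040784678288}{8377724549} \approx -6450.5$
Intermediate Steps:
$Z = \frac{494057}{37529}$ ($Z = 494057 \cdot \frac{1}{37529} = \frac{494057}{37529} \approx 13.165$)
$- \frac{84920}{Z} + \frac{29592}{457839} = - \frac{84920}{\frac{494057}{37529}} + \frac{29592}{457839} = \left(-84920\right) \frac{37529}{494057} + 29592 \cdot \frac{1}{457839} = - \frac{3186962680}{494057} + \frac{1096}{16957} = - \frac{54040784678288}{8377724549}$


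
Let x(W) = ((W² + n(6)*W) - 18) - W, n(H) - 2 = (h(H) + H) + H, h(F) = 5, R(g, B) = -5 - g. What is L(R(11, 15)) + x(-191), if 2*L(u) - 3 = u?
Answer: 66037/2 ≈ 33019.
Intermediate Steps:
L(u) = 3/2 + u/2
n(H) = 7 + 2*H (n(H) = 2 + ((5 + H) + H) = 2 + (5 + 2*H) = 7 + 2*H)
x(W) = -18 + W² + 18*W (x(W) = ((W² + (7 + 2*6)*W) - 18) - W = ((W² + (7 + 12)*W) - 18) - W = ((W² + 19*W) - 18) - W = (-18 + W² + 19*W) - W = -18 + W² + 18*W)
L(R(11, 15)) + x(-191) = (3/2 + (-5 - 1*11)/2) + (-18 + (-191)² + 18*(-191)) = (3/2 + (-5 - 11)/2) + (-18 + 36481 - 3438) = (3/2 + (½)*(-16)) + 33025 = (3/2 - 8) + 33025 = -13/2 + 33025 = 66037/2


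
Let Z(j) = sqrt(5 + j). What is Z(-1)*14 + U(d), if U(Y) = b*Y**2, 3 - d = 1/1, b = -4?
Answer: 12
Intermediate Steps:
d = 2 (d = 3 - 1/1 = 3 - 1*1 = 3 - 1 = 2)
U(Y) = -4*Y**2
Z(-1)*14 + U(d) = sqrt(5 - 1)*14 - 4*2**2 = sqrt(4)*14 - 4*4 = 2*14 - 16 = 28 - 16 = 12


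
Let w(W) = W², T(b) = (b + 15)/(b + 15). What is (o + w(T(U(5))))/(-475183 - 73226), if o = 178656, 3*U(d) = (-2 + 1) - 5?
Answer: -178657/548409 ≈ -0.32577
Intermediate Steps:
U(d) = -2 (U(d) = ((-2 + 1) - 5)/3 = (-1 - 5)/3 = (⅓)*(-6) = -2)
T(b) = 1 (T(b) = (15 + b)/(15 + b) = 1)
(o + w(T(U(5))))/(-475183 - 73226) = (178656 + 1²)/(-475183 - 73226) = (178656 + 1)/(-548409) = 178657*(-1/548409) = -178657/548409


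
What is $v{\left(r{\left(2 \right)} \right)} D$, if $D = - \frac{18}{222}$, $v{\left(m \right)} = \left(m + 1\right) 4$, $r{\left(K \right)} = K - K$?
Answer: $- \frac{12}{37} \approx -0.32432$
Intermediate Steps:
$r{\left(K \right)} = 0$
$v{\left(m \right)} = 4 + 4 m$ ($v{\left(m \right)} = \left(1 + m\right) 4 = 4 + 4 m$)
$D = - \frac{3}{37}$ ($D = \left(-18\right) \frac{1}{222} = - \frac{3}{37} \approx -0.081081$)
$v{\left(r{\left(2 \right)} \right)} D = \left(4 + 4 \cdot 0\right) \left(- \frac{3}{37}\right) = \left(4 + 0\right) \left(- \frac{3}{37}\right) = 4 \left(- \frac{3}{37}\right) = - \frac{12}{37}$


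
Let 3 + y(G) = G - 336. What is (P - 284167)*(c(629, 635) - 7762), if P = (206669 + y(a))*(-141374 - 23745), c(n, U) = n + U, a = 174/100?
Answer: 5534602417172547/25 ≈ 2.2138e+14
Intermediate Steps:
a = 87/50 (a = 174*(1/100) = 87/50 ≈ 1.7400)
y(G) = -339 + G (y(G) = -3 + (G - 336) = -3 + (-336 + G) = -339 + G)
c(n, U) = U + n
P = -1703464528853/50 (P = (206669 + (-339 + 87/50))*(-141374 - 23745) = (206669 - 16863/50)*(-165119) = (10316587/50)*(-165119) = -1703464528853/50 ≈ -3.4069e+10)
(P - 284167)*(c(629, 635) - 7762) = (-1703464528853/50 - 284167)*((635 + 629) - 7762) = -1703478737203*(1264 - 7762)/50 = -1703478737203/50*(-6498) = 5534602417172547/25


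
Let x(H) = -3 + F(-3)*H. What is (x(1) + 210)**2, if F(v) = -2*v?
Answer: 45369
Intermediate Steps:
x(H) = -3 + 6*H (x(H) = -3 + (-2*(-3))*H = -3 + 6*H)
(x(1) + 210)**2 = ((-3 + 6*1) + 210)**2 = ((-3 + 6) + 210)**2 = (3 + 210)**2 = 213**2 = 45369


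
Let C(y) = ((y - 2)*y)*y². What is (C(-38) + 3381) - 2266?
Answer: 2195995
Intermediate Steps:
C(y) = y³*(-2 + y) (C(y) = ((-2 + y)*y)*y² = (y*(-2 + y))*y² = y³*(-2 + y))
(C(-38) + 3381) - 2266 = ((-38)³*(-2 - 38) + 3381) - 2266 = (-54872*(-40) + 3381) - 2266 = (2194880 + 3381) - 2266 = 2198261 - 2266 = 2195995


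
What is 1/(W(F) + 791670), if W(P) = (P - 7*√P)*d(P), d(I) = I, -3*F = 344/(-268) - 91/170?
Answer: 1079255584862593522712100/854414665576921157327444193631 + 169322574689100*√707899890/854414665576921157327444193631 ≈ 1.2632e-6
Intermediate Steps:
F = 20717/34170 (F = -(344/(-268) - 91/170)/3 = -(344*(-1/268) - 91*1/170)/3 = -(-86/67 - 91/170)/3 = -⅓*(-20717/11390) = 20717/34170 ≈ 0.60629)
W(P) = P*(P - 7*√P) (W(P) = (P - 7*√P)*P = P*(P - 7*√P))
1/(W(F) + 791670) = 1/(((20717/34170)² - 145019*√707899890/1167588900) + 791670) = 1/((429194089/1167588900 - 145019*√707899890/1167588900) + 791670) = 1/(924345533657089/1167588900 - 145019*√707899890/1167588900)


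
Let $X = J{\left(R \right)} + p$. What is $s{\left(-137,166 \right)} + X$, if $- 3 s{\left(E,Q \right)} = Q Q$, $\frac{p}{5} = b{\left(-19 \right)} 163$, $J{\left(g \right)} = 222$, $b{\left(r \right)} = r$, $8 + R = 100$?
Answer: $- \frac{73345}{3} \approx -24448.0$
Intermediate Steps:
$R = 92$ ($R = -8 + 100 = 92$)
$p = -15485$ ($p = 5 \left(\left(-19\right) 163\right) = 5 \left(-3097\right) = -15485$)
$s{\left(E,Q \right)} = - \frac{Q^{2}}{3}$ ($s{\left(E,Q \right)} = - \frac{Q Q}{3} = - \frac{Q^{2}}{3}$)
$X = -15263$ ($X = 222 - 15485 = -15263$)
$s{\left(-137,166 \right)} + X = - \frac{166^{2}}{3} - 15263 = \left(- \frac{1}{3}\right) 27556 - 15263 = - \frac{27556}{3} - 15263 = - \frac{73345}{3}$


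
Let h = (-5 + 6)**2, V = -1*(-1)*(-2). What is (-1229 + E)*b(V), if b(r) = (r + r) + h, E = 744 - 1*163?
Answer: 1944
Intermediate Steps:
V = -2 (V = 1*(-2) = -2)
E = 581 (E = 744 - 163 = 581)
h = 1 (h = 1**2 = 1)
b(r) = 1 + 2*r (b(r) = (r + r) + 1 = 2*r + 1 = 1 + 2*r)
(-1229 + E)*b(V) = (-1229 + 581)*(1 + 2*(-2)) = -648*(1 - 4) = -648*(-3) = 1944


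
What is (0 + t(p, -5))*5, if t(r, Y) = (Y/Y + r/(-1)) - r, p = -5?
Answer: 55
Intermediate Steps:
t(r, Y) = 1 - 2*r (t(r, Y) = (1 + r*(-1)) - r = (1 - r) - r = 1 - 2*r)
(0 + t(p, -5))*5 = (0 + (1 - 2*(-5)))*5 = (0 + (1 + 10))*5 = (0 + 11)*5 = 11*5 = 55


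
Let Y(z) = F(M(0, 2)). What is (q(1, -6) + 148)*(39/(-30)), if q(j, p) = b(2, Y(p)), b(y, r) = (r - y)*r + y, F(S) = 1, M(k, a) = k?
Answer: -1937/10 ≈ -193.70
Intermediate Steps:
Y(z) = 1
b(y, r) = y + r*(r - y) (b(y, r) = r*(r - y) + y = y + r*(r - y))
q(j, p) = 1 (q(j, p) = 2 + 1**2 - 1*1*2 = 2 + 1 - 2 = 1)
(q(1, -6) + 148)*(39/(-30)) = (1 + 148)*(39/(-30)) = 149*(39*(-1/30)) = 149*(-13/10) = -1937/10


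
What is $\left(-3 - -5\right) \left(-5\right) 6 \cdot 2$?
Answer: $-120$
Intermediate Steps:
$\left(-3 - -5\right) \left(-5\right) 6 \cdot 2 = \left(-3 + 5\right) \left(-5\right) 12 = 2 \left(-5\right) 12 = \left(-10\right) 12 = -120$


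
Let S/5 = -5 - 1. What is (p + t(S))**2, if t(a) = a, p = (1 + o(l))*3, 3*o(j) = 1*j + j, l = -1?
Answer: 841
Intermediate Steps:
S = -30 (S = 5*(-5 - 1) = 5*(-6) = -30)
o(j) = 2*j/3 (o(j) = (1*j + j)/3 = (j + j)/3 = (2*j)/3 = 2*j/3)
p = 1 (p = (1 + (2/3)*(-1))*3 = (1 - 2/3)*3 = (1/3)*3 = 1)
(p + t(S))**2 = (1 - 30)**2 = (-29)**2 = 841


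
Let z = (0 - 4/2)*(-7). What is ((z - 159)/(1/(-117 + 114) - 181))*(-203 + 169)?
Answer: -435/16 ≈ -27.188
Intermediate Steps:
z = 14 (z = (0 - 4*½)*(-7) = (0 - 2)*(-7) = -2*(-7) = 14)
((z - 159)/(1/(-117 + 114) - 181))*(-203 + 169) = ((14 - 159)/(1/(-117 + 114) - 181))*(-203 + 169) = -145/(1/(-3) - 181)*(-34) = -145/(-⅓ - 181)*(-34) = -145/(-544/3)*(-34) = -145*(-3/544)*(-34) = (435/544)*(-34) = -435/16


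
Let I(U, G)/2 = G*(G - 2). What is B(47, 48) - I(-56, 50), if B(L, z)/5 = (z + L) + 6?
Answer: -4295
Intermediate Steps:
B(L, z) = 30 + 5*L + 5*z (B(L, z) = 5*((z + L) + 6) = 5*((L + z) + 6) = 5*(6 + L + z) = 30 + 5*L + 5*z)
I(U, G) = 2*G*(-2 + G) (I(U, G) = 2*(G*(G - 2)) = 2*(G*(-2 + G)) = 2*G*(-2 + G))
B(47, 48) - I(-56, 50) = (30 + 5*47 + 5*48) - 2*50*(-2 + 50) = (30 + 235 + 240) - 2*50*48 = 505 - 1*4800 = 505 - 4800 = -4295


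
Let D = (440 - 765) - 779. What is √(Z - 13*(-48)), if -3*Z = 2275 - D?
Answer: I*√4521/3 ≈ 22.413*I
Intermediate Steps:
D = -1104 (D = -325 - 779 = -1104)
Z = -3379/3 (Z = -(2275 - 1*(-1104))/3 = -(2275 + 1104)/3 = -⅓*3379 = -3379/3 ≈ -1126.3)
√(Z - 13*(-48)) = √(-3379/3 - 13*(-48)) = √(-3379/3 + 624) = √(-1507/3) = I*√4521/3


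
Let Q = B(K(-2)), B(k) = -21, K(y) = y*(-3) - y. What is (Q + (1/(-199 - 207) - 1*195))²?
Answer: 7690763809/164836 ≈ 46657.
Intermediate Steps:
K(y) = -4*y (K(y) = -3*y - y = -4*y)
Q = -21
(Q + (1/(-199 - 207) - 1*195))² = (-21 + (1/(-199 - 207) - 1*195))² = (-21 + (1/(-406) - 195))² = (-21 + (-1/406 - 195))² = (-21 - 79171/406)² = (-87697/406)² = 7690763809/164836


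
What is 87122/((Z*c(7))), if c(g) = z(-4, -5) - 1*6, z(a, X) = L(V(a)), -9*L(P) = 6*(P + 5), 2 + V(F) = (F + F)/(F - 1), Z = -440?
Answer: 130683/5984 ≈ 21.839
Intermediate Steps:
V(F) = -2 + 2*F/(-1 + F) (V(F) = -2 + (F + F)/(F - 1) = -2 + (2*F)/(-1 + F) = -2 + 2*F/(-1 + F))
L(P) = -10/3 - 2*P/3 (L(P) = -2*(P + 5)/3 = -2*(5 + P)/3 = -(30 + 6*P)/9 = -10/3 - 2*P/3)
z(a, X) = -10/3 - 4/(3*(-1 + a))
c(g) = -136/15 (c(g) = 2*(3 - 5*(-4))/(3*(-1 - 4)) - 1*6 = (⅔)*(3 + 20)/(-5) - 6 = (⅔)*(-⅕)*23 - 6 = -46/15 - 6 = -136/15)
87122/((Z*c(7))) = 87122/((-440*(-136/15))) = 87122/(11968/3) = 87122*(3/11968) = 130683/5984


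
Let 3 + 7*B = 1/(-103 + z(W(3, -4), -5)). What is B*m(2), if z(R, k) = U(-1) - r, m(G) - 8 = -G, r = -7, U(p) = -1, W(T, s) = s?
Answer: -1752/679 ≈ -2.5803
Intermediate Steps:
m(G) = 8 - G
z(R, k) = 6 (z(R, k) = -1 - 1*(-7) = -1 + 7 = 6)
B = -292/679 (B = -3/7 + 1/(7*(-103 + 6)) = -3/7 + (⅐)/(-97) = -3/7 + (⅐)*(-1/97) = -3/7 - 1/679 = -292/679 ≈ -0.43004)
B*m(2) = -292*(8 - 1*2)/679 = -292*(8 - 2)/679 = -292/679*6 = -1752/679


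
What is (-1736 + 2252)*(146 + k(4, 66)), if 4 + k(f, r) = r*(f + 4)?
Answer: 345720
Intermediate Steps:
k(f, r) = -4 + r*(4 + f) (k(f, r) = -4 + r*(f + 4) = -4 + r*(4 + f))
(-1736 + 2252)*(146 + k(4, 66)) = (-1736 + 2252)*(146 + (-4 + 4*66 + 4*66)) = 516*(146 + (-4 + 264 + 264)) = 516*(146 + 524) = 516*670 = 345720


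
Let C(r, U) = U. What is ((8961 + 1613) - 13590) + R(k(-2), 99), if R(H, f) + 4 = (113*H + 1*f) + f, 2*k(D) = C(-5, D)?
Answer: -2935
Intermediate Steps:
k(D) = D/2
R(H, f) = -4 + 2*f + 113*H (R(H, f) = -4 + ((113*H + 1*f) + f) = -4 + ((113*H + f) + f) = -4 + ((f + 113*H) + f) = -4 + (2*f + 113*H) = -4 + 2*f + 113*H)
((8961 + 1613) - 13590) + R(k(-2), 99) = ((8961 + 1613) - 13590) + (-4 + 2*99 + 113*((1/2)*(-2))) = (10574 - 13590) + (-4 + 198 + 113*(-1)) = -3016 + (-4 + 198 - 113) = -3016 + 81 = -2935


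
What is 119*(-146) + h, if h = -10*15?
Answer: -17524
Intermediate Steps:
h = -150
119*(-146) + h = 119*(-146) - 150 = -17374 - 150 = -17524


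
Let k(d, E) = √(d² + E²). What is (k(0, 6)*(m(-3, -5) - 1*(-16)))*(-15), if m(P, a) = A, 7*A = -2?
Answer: -9900/7 ≈ -1414.3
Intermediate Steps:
A = -2/7 (A = (⅐)*(-2) = -2/7 ≈ -0.28571)
m(P, a) = -2/7
k(d, E) = √(E² + d²)
(k(0, 6)*(m(-3, -5) - 1*(-16)))*(-15) = (√(6² + 0²)*(-2/7 - 1*(-16)))*(-15) = (√(36 + 0)*(-2/7 + 16))*(-15) = (√36*(110/7))*(-15) = (6*(110/7))*(-15) = (660/7)*(-15) = -9900/7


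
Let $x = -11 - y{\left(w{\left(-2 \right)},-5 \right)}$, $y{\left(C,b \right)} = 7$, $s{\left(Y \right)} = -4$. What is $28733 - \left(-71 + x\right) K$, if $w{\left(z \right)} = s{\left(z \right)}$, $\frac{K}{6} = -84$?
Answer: $-16123$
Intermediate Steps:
$K = -504$ ($K = 6 \left(-84\right) = -504$)
$w{\left(z \right)} = -4$
$x = -18$ ($x = -11 - 7 = -18$)
$28733 - \left(-71 + x\right) K = 28733 - \left(-71 - 18\right) \left(-504\right) = 28733 - \left(-89\right) \left(-504\right) = 28733 - 44856 = -16123$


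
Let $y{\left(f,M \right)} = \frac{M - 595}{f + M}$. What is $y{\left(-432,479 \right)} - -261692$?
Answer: $\frac{12299408}{47} \approx 2.6169 \cdot 10^{5}$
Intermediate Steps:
$y{\left(f,M \right)} = \frac{-595 + M}{M + f}$
$y{\left(-432,479 \right)} - -261692 = \frac{-595 + 479}{479 - 432} - -261692 = \frac{1}{47} \left(-116\right) + 261692 = - \frac{116}{47} + 261692 = \frac{12299408}{47}$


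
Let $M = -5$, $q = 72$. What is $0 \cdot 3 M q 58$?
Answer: $0$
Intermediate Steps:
$0 \cdot 3 M q 58 = 0 \cdot 3 \left(-5\right) 72 \cdot 58 = 0 \left(-5\right) 72 \cdot 58 = 0 \cdot 72 \cdot 58 = 0 \cdot 58 = 0$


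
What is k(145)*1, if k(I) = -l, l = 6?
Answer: -6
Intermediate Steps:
k(I) = -6 (k(I) = -1*6 = -6)
k(145)*1 = -6*1 = -6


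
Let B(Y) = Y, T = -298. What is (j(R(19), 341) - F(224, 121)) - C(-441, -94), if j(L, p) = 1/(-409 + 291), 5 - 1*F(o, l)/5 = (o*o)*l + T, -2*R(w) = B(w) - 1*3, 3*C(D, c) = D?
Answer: 3581903215/118 ≈ 3.0355e+7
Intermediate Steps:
C(D, c) = D/3
R(w) = 3/2 - w/2 (R(w) = -(w - 1*3)/2 = -(w - 3)/2 = -(-3 + w)/2 = 3/2 - w/2)
F(o, l) = 1515 - 5*l*o**2 (F(o, l) = 25 - 5*((o*o)*l - 298) = 25 - 5*(o**2*l - 298) = 25 - 5*(l*o**2 - 298) = 25 - 5*(-298 + l*o**2) = 25 + (1490 - 5*l*o**2) = 1515 - 5*l*o**2)
j(L, p) = -1/118 (j(L, p) = 1/(-118) = -1/118)
(j(R(19), 341) - F(224, 121)) - C(-441, -94) = (-1/118 - (1515 - 5*121*224**2)) - (-441)/3 = (-1/118 - (1515 - 5*121*50176)) - 1*(-147) = (-1/118 - (1515 - 30356480)) + 147 = (-1/118 - 1*(-30354965)) + 147 = (-1/118 + 30354965) + 147 = 3581885869/118 + 147 = 3581903215/118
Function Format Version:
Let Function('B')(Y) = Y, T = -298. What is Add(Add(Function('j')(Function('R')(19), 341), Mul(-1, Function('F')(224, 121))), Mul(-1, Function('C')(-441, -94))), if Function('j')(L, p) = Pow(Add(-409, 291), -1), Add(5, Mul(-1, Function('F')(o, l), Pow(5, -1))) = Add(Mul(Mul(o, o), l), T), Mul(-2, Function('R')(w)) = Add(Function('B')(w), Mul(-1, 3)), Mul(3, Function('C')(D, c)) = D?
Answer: Rational(3581903215, 118) ≈ 3.0355e+7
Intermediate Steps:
Function('C')(D, c) = Mul(Rational(1, 3), D)
Function('R')(w) = Add(Rational(3, 2), Mul(Rational(-1, 2), w)) (Function('R')(w) = Mul(Rational(-1, 2), Add(w, Mul(-1, 3))) = Mul(Rational(-1, 2), Add(w, -3)) = Mul(Rational(-1, 2), Add(-3, w)) = Add(Rational(3, 2), Mul(Rational(-1, 2), w)))
Function('F')(o, l) = Add(1515, Mul(-5, l, Pow(o, 2))) (Function('F')(o, l) = Add(25, Mul(-5, Add(Mul(Mul(o, o), l), -298))) = Add(25, Mul(-5, Add(Mul(Pow(o, 2), l), -298))) = Add(25, Mul(-5, Add(Mul(l, Pow(o, 2)), -298))) = Add(25, Mul(-5, Add(-298, Mul(l, Pow(o, 2))))) = Add(25, Add(1490, Mul(-5, l, Pow(o, 2)))) = Add(1515, Mul(-5, l, Pow(o, 2))))
Function('j')(L, p) = Rational(-1, 118) (Function('j')(L, p) = Pow(-118, -1) = Rational(-1, 118))
Add(Add(Function('j')(Function('R')(19), 341), Mul(-1, Function('F')(224, 121))), Mul(-1, Function('C')(-441, -94))) = Add(Add(Rational(-1, 118), Mul(-1, Add(1515, Mul(-5, 121, Pow(224, 2))))), Mul(-1, Mul(Rational(1, 3), -441))) = Add(Add(Rational(-1, 118), Mul(-1, Add(1515, Mul(-5, 121, 50176)))), Mul(-1, -147)) = Add(Add(Rational(-1, 118), Mul(-1, Add(1515, -30356480))), 147) = Add(Add(Rational(-1, 118), Mul(-1, -30354965)), 147) = Add(Add(Rational(-1, 118), 30354965), 147) = Add(Rational(3581885869, 118), 147) = Rational(3581903215, 118)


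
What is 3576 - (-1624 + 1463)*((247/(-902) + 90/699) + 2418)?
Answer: 82563848033/210166 ≈ 3.9285e+5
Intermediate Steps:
3576 - (-1624 + 1463)*((247/(-902) + 90/699) + 2418) = 3576 - (-161)*((247*(-1/902) + 90*(1/699)) + 2418) = 3576 - (-161)*((-247/902 + 30/233) + 2418) = 3576 - (-161)*(-30491/210166 + 2418) = 3576 - (-161)*508150897/210166 = 3576 - 1*(-81812294417/210166) = 3576 + 81812294417/210166 = 82563848033/210166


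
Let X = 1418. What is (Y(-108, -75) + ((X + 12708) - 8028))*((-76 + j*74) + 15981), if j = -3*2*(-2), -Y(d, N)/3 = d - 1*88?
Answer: 112277998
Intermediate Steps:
Y(d, N) = 264 - 3*d (Y(d, N) = -3*(d - 1*88) = -3*(d - 88) = -3*(-88 + d) = 264 - 3*d)
j = 12 (j = -6*(-2) = 12)
(Y(-108, -75) + ((X + 12708) - 8028))*((-76 + j*74) + 15981) = ((264 - 3*(-108)) + ((1418 + 12708) - 8028))*((-76 + 12*74) + 15981) = ((264 + 324) + (14126 - 8028))*((-76 + 888) + 15981) = (588 + 6098)*(812 + 15981) = 6686*16793 = 112277998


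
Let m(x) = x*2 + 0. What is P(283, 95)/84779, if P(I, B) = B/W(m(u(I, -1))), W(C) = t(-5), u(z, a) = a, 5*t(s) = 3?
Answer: 475/254337 ≈ 0.0018676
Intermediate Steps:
t(s) = 3/5 (t(s) = (1/5)*3 = 3/5)
m(x) = 2*x (m(x) = 2*x + 0 = 2*x)
W(C) = 3/5
P(I, B) = 5*B/3 (P(I, B) = B/(3/5) = B*(5/3) = 5*B/3)
P(283, 95)/84779 = ((5/3)*95)/84779 = (475/3)*(1/84779) = 475/254337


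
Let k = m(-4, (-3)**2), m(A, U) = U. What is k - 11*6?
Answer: -57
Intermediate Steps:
k = 9 (k = (-3)**2 = 9)
k - 11*6 = 9 - 11*6 = 9 - 66 = -57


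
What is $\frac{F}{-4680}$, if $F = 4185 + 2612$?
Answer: $- \frac{6797}{4680} \approx -1.4524$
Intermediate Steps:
$F = 6797$
$\frac{F}{-4680} = \frac{6797}{-4680} = 6797 \left(- \frac{1}{4680}\right) = - \frac{6797}{4680}$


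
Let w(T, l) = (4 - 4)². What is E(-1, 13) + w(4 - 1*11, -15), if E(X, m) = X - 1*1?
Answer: -2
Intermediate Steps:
E(X, m) = -1 + X (E(X, m) = X - 1 = -1 + X)
w(T, l) = 0 (w(T, l) = 0² = 0)
E(-1, 13) + w(4 - 1*11, -15) = (-1 - 1) + 0 = -2 + 0 = -2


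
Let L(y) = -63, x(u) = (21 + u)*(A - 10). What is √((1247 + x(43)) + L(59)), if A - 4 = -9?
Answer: 4*√14 ≈ 14.967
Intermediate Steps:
A = -5 (A = 4 - 9 = -5)
x(u) = -315 - 15*u (x(u) = (21 + u)*(-5 - 10) = (21 + u)*(-15) = -315 - 15*u)
√((1247 + x(43)) + L(59)) = √((1247 + (-315 - 15*43)) - 63) = √((1247 + (-315 - 645)) - 63) = √((1247 - 960) - 63) = √(287 - 63) = √224 = 4*√14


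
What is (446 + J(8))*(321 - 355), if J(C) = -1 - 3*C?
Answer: -14314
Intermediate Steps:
(446 + J(8))*(321 - 355) = (446 + (-1 - 3*8))*(321 - 355) = (446 + (-1 - 24))*(-34) = (446 - 25)*(-34) = 421*(-34) = -14314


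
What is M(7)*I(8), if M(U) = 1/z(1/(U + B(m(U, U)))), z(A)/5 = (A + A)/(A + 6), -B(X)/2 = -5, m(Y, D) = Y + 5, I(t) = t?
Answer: 412/5 ≈ 82.400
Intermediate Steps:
m(Y, D) = 5 + Y
B(X) = 10 (B(X) = -2*(-5) = 10)
z(A) = 10*A/(6 + A) (z(A) = 5*((A + A)/(A + 6)) = 5*((2*A)/(6 + A)) = 5*(2*A/(6 + A)) = 10*A/(6 + A))
M(U) = (6 + 1/(10 + U))*(10 + U)/10 (M(U) = 1/(10/((U + 10)*(6 + 1/(U + 10)))) = 1/(10/((10 + U)*(6 + 1/(10 + U)))) = 1/(10/((6 + 1/(10 + U))*(10 + U))) = (6 + 1/(10 + U))*(10 + U)/10)
M(7)*I(8) = (61/10 + (⅗)*7)*8 = (61/10 + 21/5)*8 = (103/10)*8 = 412/5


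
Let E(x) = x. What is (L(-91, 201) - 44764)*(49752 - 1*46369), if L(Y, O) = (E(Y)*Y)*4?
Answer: -39378120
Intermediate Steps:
L(Y, O) = 4*Y² (L(Y, O) = (Y*Y)*4 = Y²*4 = 4*Y²)
(L(-91, 201) - 44764)*(49752 - 1*46369) = (4*(-91)² - 44764)*(49752 - 1*46369) = (4*8281 - 44764)*(49752 - 46369) = (33124 - 44764)*3383 = -11640*3383 = -39378120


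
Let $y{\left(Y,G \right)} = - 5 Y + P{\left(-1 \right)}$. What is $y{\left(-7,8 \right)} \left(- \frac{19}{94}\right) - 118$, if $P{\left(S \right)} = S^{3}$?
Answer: $- \frac{5869}{47} \approx -124.87$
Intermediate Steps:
$y{\left(Y,G \right)} = -1 - 5 Y$ ($y{\left(Y,G \right)} = - 5 Y + \left(-1\right)^{3} = - 5 Y - 1 = -1 - 5 Y$)
$y{\left(-7,8 \right)} \left(- \frac{19}{94}\right) - 118 = \left(-1 - -35\right) \left(- \frac{19}{94}\right) - 118 = \left(-1 + 35\right) \left(\left(-19\right) \frac{1}{94}\right) - 118 = 34 \left(- \frac{19}{94}\right) - 118 = - \frac{323}{47} - 118 = - \frac{5869}{47}$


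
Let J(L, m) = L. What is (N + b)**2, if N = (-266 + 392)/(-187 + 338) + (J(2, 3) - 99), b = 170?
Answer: 124300201/22801 ≈ 5451.5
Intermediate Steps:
N = -14521/151 (N = (-266 + 392)/(-187 + 338) + (2 - 99) = 126/151 - 97 = -14521/151 ≈ -96.166)
(N + b)**2 = (-14521/151 + 170)**2 = (11149/151)**2 = 124300201/22801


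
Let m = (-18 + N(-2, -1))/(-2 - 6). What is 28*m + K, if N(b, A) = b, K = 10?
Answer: 80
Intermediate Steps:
m = 5/2 (m = (-18 - 2)/(-2 - 6) = -20/(-8) = -20*(-⅛) = 5/2 ≈ 2.5000)
28*m + K = 28*(5/2) + 10 = 70 + 10 = 80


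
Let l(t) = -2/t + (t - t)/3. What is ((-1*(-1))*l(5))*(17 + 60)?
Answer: -154/5 ≈ -30.800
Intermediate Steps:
l(t) = -2/t (l(t) = -2/t + 0*(1/3) = -2/t + 0 = -2/t)
((-1*(-1))*l(5))*(17 + 60) = ((-1*(-1))*(-2/5))*(17 + 60) = (1*(-2*1/5))*77 = (1*(-2/5))*77 = -2/5*77 = -154/5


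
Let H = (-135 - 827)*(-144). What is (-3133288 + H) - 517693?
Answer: -3512453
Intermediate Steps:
H = 138528 (H = -962*(-144) = 138528)
(-3133288 + H) - 517693 = (-3133288 + 138528) - 517693 = -2994760 - 517693 = -3512453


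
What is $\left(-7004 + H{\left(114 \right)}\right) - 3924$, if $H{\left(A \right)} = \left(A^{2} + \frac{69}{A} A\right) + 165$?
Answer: $2302$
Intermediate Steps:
$H{\left(A \right)} = 234 + A^{2}$ ($H{\left(A \right)} = \left(A^{2} + 69\right) + 165 = \left(69 + A^{2}\right) + 165 = 234 + A^{2}$)
$\left(-7004 + H{\left(114 \right)}\right) - 3924 = \left(-7004 + \left(234 + 114^{2}\right)\right) - 3924 = \left(-7004 + \left(234 + 12996\right)\right) - 3924 = \left(-7004 + 13230\right) - 3924 = 6226 - 3924 = 2302$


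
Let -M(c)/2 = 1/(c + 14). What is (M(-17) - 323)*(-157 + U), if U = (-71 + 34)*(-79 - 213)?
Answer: -3431883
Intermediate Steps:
M(c) = -2/(14 + c) (M(c) = -2/(c + 14) = -2/(14 + c))
U = 10804 (U = -37*(-292) = 10804)
(M(-17) - 323)*(-157 + U) = (-2/(14 - 17) - 323)*(-157 + 10804) = (-2/(-3) - 323)*10647 = (-2*(-1/3) - 323)*10647 = (2/3 - 323)*10647 = -967/3*10647 = -3431883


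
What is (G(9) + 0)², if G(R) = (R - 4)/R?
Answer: 25/81 ≈ 0.30864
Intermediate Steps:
G(R) = (-4 + R)/R
(G(9) + 0)² = ((-4 + 9)/9 + 0)² = ((⅑)*5 + 0)² = (5/9 + 0)² = (5/9)² = 25/81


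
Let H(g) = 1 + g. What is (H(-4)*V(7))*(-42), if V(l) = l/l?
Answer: 126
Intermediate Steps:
V(l) = 1
(H(-4)*V(7))*(-42) = ((1 - 4)*1)*(-42) = -3*1*(-42) = -3*(-42) = 126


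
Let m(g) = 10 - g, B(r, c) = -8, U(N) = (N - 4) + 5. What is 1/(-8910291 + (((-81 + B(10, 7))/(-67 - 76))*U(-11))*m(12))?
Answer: -143/1274169833 ≈ -1.1223e-7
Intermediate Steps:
U(N) = 1 + N (U(N) = (-4 + N) + 5 = 1 + N)
1/(-8910291 + (((-81 + B(10, 7))/(-67 - 76))*U(-11))*m(12)) = 1/(-8910291 + (((-81 - 8)/(-67 - 76))*(1 - 11))*(10 - 1*12)) = 1/(-8910291 + (-89/(-143)*(-10))*(10 - 12)) = 1/(-8910291 + (-89*(-1/143)*(-10))*(-2)) = 1/(-8910291 + ((89/143)*(-10))*(-2)) = 1/(-8910291 - 890/143*(-2)) = 1/(-8910291 + 1780/143) = 1/(-1274169833/143) = -143/1274169833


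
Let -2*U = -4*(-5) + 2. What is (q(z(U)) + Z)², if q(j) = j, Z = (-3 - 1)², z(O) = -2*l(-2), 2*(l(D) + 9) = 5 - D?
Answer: 729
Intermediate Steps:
U = -11 (U = -(-4*(-5) + 2)/2 = -(20 + 2)/2 = -½*22 = -11)
l(D) = -13/2 - D/2 (l(D) = -9 + (5 - D)/2 = -9 + (5/2 - D/2) = -13/2 - D/2)
z(O) = 11 (z(O) = -2*(-13/2 - ½*(-2)) = -2*(-13/2 + 1) = -2*(-11/2) = 11)
Z = 16 (Z = (-4)² = 16)
(q(z(U)) + Z)² = (11 + 16)² = 27² = 729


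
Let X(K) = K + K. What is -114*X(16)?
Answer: -3648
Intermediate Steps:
X(K) = 2*K
-114*X(16) = -228*16 = -114*32 = -3648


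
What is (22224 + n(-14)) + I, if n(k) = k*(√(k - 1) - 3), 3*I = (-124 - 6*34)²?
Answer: 174382/3 - 14*I*√15 ≈ 58127.0 - 54.222*I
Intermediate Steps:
I = 107584/3 (I = (-124 - 6*34)²/3 = (-124 - 204)²/3 = (⅓)*(-328)² = (⅓)*107584 = 107584/3 ≈ 35861.)
n(k) = k*(-3 + √(-1 + k)) (n(k) = k*(√(-1 + k) - 3) = k*(-3 + √(-1 + k)))
(22224 + n(-14)) + I = (22224 - 14*(-3 + √(-1 - 14))) + 107584/3 = (22224 - 14*(-3 + √(-15))) + 107584/3 = (22224 - 14*(-3 + I*√15)) + 107584/3 = (22224 + (42 - 14*I*√15)) + 107584/3 = (22266 - 14*I*√15) + 107584/3 = 174382/3 - 14*I*√15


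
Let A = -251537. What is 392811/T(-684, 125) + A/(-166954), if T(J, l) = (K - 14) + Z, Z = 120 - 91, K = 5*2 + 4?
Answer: 65588662267/4841666 ≈ 13547.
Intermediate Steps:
K = 14 (K = 10 + 4 = 14)
Z = 29
T(J, l) = 29 (T(J, l) = (14 - 14) + 29 = 0 + 29 = 29)
392811/T(-684, 125) + A/(-166954) = 392811/29 - 251537/(-166954) = 392811*(1/29) - 251537*(-1/166954) = 392811/29 + 251537/166954 = 65588662267/4841666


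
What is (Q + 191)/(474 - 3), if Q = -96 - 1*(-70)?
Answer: 55/157 ≈ 0.35032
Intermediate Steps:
Q = -26 (Q = -96 + 70 = -26)
(Q + 191)/(474 - 3) = (-26 + 191)/(474 - 3) = 165/471 = (1/471)*165 = 55/157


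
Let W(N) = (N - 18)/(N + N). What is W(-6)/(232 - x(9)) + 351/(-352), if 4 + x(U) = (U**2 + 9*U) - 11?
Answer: -29131/29920 ≈ -0.97363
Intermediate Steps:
x(U) = -15 + U**2 + 9*U (x(U) = -4 + ((U**2 + 9*U) - 11) = -4 + (-11 + U**2 + 9*U) = -15 + U**2 + 9*U)
W(N) = (-18 + N)/(2*N) (W(N) = (-18 + N)/((2*N)) = (-18 + N)*(1/(2*N)) = (-18 + N)/(2*N))
W(-6)/(232 - x(9)) + 351/(-352) = ((1/2)*(-18 - 6)/(-6))/(232 - (-15 + 9**2 + 9*9)) + 351/(-352) = ((1/2)*(-1/6)*(-24))/(232 - (-15 + 81 + 81)) + 351*(-1/352) = 2/(232 - 1*147) - 351/352 = 2/(232 - 147) - 351/352 = 2/85 - 351/352 = -29131/29920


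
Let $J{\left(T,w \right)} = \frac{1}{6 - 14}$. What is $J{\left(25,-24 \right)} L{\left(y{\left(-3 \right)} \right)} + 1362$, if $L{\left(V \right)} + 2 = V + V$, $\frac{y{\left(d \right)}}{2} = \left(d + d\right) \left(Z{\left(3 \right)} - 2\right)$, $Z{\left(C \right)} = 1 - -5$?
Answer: $\frac{5497}{4} \approx 1374.3$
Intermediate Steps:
$Z{\left(C \right)} = 6$ ($Z{\left(C \right)} = 1 + 5 = 6$)
$J{\left(T,w \right)} = - \frac{1}{8}$ ($J{\left(T,w \right)} = \frac{1}{-8} = - \frac{1}{8}$)
$y{\left(d \right)} = 16 d$ ($y{\left(d \right)} = 2 \left(d + d\right) \left(6 - 2\right) = 2 \cdot 2 d 4 = 2 \cdot 8 d = 16 d$)
$L{\left(V \right)} = -2 + 2 V$ ($L{\left(V \right)} = -2 + \left(V + V\right) = -2 + 2 V$)
$J{\left(25,-24 \right)} L{\left(y{\left(-3 \right)} \right)} + 1362 = - \frac{-2 + 2 \cdot 16 \left(-3\right)}{8} + 1362 = - \frac{-2 + 2 \left(-48\right)}{8} + 1362 = - \frac{-2 - 96}{8} + 1362 = \left(- \frac{1}{8}\right) \left(-98\right) + 1362 = \frac{49}{4} + 1362 = \frac{5497}{4}$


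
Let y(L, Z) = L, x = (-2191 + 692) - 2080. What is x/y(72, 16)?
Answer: -1193/24 ≈ -49.708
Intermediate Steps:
x = -3579 (x = -1499 - 2080 = -3579)
x/y(72, 16) = -3579/72 = -3579*1/72 = -1193/24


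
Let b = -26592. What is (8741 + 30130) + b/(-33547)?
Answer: 1304032029/33547 ≈ 38872.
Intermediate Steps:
(8741 + 30130) + b/(-33547) = (8741 + 30130) - 26592/(-33547) = 38871 - 26592*(-1/33547) = 38871 + 26592/33547 = 1304032029/33547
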